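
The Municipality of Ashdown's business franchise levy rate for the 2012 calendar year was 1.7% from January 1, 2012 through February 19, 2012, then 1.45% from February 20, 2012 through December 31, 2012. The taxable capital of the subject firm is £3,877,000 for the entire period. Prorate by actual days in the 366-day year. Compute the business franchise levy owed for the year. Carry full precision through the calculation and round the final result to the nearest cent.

£57,540.61

January 1 – February 19, 2012: 50 days at 1.7% → £3,877,000 × 1.7% × 50/366 = £9,003.9617
February 20 – December 31, 2012: 316 days at 1.45% → £3,877,000 × 1.45% × 316/366 = £48,536.6503
Total = £57,540.6120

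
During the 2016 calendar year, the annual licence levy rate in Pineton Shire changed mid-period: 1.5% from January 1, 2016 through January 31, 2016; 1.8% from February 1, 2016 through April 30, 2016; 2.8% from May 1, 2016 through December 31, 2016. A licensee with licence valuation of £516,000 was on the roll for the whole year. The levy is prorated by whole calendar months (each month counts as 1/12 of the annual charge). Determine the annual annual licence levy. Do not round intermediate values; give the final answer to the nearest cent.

£12,599.00

January 1 – January 31, 2016: 1 month at 1.5% → £516,000 × 1.5% × 1/12 = £645.0000
February 1 – April 30, 2016: 3 months at 1.8% → £516,000 × 1.8% × 3/12 = £2,322.0000
May 1 – December 31, 2016: 8 months at 2.8% → £516,000 × 2.8% × 8/12 = £9,632.0000
Total = £12,599.0000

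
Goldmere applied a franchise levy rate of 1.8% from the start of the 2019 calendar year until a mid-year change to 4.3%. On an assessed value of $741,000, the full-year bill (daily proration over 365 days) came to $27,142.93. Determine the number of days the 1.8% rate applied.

Let d = days at the first rate; then 365 − d days at the second rate.
$741,000 × [1.8%·d + 4.3%·(365−d)] / 365 = $27,142.93
Solving gives d = 93, so the new rate took effect on April 4, 2019.

93 days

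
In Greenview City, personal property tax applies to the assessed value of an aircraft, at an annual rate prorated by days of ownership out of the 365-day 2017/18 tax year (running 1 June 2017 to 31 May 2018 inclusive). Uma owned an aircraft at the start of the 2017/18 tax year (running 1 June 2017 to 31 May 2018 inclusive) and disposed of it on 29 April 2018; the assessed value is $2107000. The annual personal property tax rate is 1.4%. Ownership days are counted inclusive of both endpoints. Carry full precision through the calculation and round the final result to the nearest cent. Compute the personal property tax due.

Days held (1 June 2017 – 29 April 2018): 333 out of 365
Tax = $2107000 × 1.4% × 333/365 = $26911.8740

$26911.87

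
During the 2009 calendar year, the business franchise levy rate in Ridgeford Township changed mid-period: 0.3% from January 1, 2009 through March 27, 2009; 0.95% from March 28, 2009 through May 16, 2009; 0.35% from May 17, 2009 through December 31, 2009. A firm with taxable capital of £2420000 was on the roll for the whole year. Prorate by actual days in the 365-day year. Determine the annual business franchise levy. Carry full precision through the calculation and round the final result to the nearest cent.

£10173.95

January 1 – March 27, 2009: 86 days at 0.3% → £2420000 × 0.3% × 86/365 = £1710.5753
March 28 – May 16, 2009: 50 days at 0.95% → £2420000 × 0.95% × 50/365 = £3149.3151
May 17 – December 31, 2009: 229 days at 0.35% → £2420000 × 0.35% × 229/365 = £5314.0548
Total = £10173.9452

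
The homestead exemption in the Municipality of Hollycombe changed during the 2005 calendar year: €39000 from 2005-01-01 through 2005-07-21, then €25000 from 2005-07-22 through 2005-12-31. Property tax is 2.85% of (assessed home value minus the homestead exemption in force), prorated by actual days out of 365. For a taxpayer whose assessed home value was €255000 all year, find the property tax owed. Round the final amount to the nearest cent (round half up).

€6334.18

2005-01-01 to 2005-07-21: 202 days, exemption €39000 → (€255000 − €39000) × 2.85% × 202/365 = €3406.8822
2005-07-22 to 2005-12-31: 163 days, exemption €25000 → (€255000 − €25000) × 2.85% × 163/365 = €2927.3014
Total = €6334.1836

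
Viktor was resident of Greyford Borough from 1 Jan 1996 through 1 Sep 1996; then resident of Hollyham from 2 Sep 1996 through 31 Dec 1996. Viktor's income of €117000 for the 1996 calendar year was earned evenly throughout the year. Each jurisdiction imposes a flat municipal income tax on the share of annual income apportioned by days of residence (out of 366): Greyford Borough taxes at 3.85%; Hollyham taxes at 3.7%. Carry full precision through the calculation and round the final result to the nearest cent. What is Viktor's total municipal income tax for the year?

€4446.48

Greyford Borough, 1 Jan – 1 Sep 1996: 245 days → €117000 × 3.85% × 245/366 = €3015.3074
Hollyham, 2 Sep – 31 Dec 1996: 121 days → €117000 × 3.7% × 121/366 = €1431.1721
Total = €4446.4795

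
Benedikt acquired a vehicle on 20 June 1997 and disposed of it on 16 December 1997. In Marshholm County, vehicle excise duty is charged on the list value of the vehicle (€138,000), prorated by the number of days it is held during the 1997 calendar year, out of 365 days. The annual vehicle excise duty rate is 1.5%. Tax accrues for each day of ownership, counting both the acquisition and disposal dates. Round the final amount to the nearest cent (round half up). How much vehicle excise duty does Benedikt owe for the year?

Days held (20 June – 16 December 1997): 180 out of 365
Tax = €138,000 × 1.5% × 180/365 = €1,020.8219

€1,020.82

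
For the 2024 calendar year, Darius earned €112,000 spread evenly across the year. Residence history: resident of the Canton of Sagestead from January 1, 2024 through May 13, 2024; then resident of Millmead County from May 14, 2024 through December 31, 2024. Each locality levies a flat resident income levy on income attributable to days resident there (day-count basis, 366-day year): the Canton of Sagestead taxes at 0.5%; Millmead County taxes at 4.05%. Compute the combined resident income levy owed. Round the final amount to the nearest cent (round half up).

€3,080.31

The Canton of Sagestead, January 1 – May 13, 2024: 134 days → €112,000 × 0.5% × 134/366 = €205.0273
Millmead County, May 14 – December 31, 2024: 232 days → €112,000 × 4.05% × 232/366 = €2,875.2787
Total = €3,080.3060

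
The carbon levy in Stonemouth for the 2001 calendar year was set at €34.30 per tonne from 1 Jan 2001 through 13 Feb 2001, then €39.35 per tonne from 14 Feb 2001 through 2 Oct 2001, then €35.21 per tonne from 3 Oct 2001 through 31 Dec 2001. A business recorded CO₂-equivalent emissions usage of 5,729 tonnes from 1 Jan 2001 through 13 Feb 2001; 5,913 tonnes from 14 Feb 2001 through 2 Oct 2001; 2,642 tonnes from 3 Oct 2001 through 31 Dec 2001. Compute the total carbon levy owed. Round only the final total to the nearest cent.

1 Jan – 13 Feb 2001: 5,729 tonnes at €34.30/tonne → €196,504.70
14 Feb – 2 Oct 2001: 5,913 tonnes at €39.35/tonne → €232,676.55
3 Oct – 31 Dec 2001: 2,642 tonnes at €35.21/tonne → €93,024.82

€522,206.07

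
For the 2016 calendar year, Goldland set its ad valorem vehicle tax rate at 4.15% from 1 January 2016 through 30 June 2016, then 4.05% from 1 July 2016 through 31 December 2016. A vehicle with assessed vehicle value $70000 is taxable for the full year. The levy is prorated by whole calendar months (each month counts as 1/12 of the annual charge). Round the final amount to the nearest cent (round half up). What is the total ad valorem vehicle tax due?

1 January – 30 June 2016: 6 months at 4.15% → $70000 × 4.15% × 6/12 = $1452.5000
1 July – 31 December 2016: 6 months at 4.05% → $70000 × 4.05% × 6/12 = $1417.5000
Total = $2870.0000

$2870.00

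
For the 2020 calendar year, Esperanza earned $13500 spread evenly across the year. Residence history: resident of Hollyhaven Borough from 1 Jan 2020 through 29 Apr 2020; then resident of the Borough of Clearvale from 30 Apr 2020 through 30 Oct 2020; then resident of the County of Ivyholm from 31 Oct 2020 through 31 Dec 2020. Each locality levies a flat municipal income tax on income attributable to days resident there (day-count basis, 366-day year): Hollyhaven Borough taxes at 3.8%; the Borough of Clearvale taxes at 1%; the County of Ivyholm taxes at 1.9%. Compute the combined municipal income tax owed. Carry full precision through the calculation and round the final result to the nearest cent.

$279.52

Hollyhaven Borough, 1 Jan – 29 Apr 2020: 120 days → $13500 × 3.8% × 120/366 = $168.1967
The Borough of Clearvale, 30 Apr – 30 Oct 2020: 184 days → $13500 × 1% × 184/366 = $67.8689
The County of Ivyholm, 31 Oct – 31 Dec 2020: 62 days → $13500 × 1.9% × 62/366 = $43.4508
Total = $279.5164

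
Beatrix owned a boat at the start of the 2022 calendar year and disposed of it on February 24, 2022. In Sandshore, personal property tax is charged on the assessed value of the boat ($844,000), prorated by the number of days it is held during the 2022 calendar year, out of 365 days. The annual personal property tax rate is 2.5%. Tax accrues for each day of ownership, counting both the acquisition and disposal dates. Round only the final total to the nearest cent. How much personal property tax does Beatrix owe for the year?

Days held (January 1 – February 24, 2022): 55 out of 365
Tax = $844,000 × 2.5% × 55/365 = $3,179.4521

$3,179.45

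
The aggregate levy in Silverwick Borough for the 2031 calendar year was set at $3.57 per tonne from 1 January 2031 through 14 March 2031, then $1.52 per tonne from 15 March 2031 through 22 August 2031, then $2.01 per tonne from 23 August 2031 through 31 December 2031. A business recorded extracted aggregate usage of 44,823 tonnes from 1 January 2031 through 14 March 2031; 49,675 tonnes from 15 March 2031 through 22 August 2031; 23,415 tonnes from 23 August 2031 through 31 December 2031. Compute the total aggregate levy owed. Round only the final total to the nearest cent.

$282,588.26

1 January – 14 March 2031: 44,823 tonnes at $3.57/tonne → $160,018.11
15 March – 22 August 2031: 49,675 tonnes at $1.52/tonne → $75,506.00
23 August – 31 December 2031: 23,415 tonnes at $2.01/tonne → $47,064.15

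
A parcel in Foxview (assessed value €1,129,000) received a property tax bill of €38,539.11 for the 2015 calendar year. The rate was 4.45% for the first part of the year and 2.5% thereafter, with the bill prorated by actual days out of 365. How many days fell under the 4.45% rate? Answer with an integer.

171 days

Let d = days at the first rate; then 365 − d days at the second rate.
€1,129,000 × [4.45%·d + 2.5%·(365−d)] / 365 = €38,539.11
Solving gives d = 171, so the new rate took effect on 21 Jun 2015.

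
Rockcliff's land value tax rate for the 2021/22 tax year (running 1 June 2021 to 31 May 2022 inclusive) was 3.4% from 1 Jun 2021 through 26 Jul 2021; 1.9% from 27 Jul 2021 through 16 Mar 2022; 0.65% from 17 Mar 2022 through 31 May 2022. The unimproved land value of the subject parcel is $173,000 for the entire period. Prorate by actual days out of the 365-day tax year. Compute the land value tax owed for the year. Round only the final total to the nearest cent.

$3,234.86

1 Jun – 26 Jul 2021: 56 days at 3.4% → $173,000 × 3.4% × 56/365 = $902.4438
27 Jul 2021 – 16 Mar 2022: 233 days at 1.9% → $173,000 × 1.9% × 233/365 = $2,098.2767
17 Mar – 31 May 2022: 76 days at 0.65% → $173,000 × 0.65% × 76/365 = $234.1425
Total = $3,234.8630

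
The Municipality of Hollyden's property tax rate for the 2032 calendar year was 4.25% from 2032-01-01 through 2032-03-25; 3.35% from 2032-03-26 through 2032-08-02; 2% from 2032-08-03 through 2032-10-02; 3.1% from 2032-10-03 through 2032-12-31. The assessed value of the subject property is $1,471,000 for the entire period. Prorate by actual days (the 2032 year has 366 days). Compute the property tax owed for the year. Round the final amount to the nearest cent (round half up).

2032-01-01 to 2032-03-25: 85 days at 4.25% → $1,471,000 × 4.25% × 85/366 = $14,519.0915
2032-03-26 to 2032-08-02: 130 days at 3.35% → $1,471,000 × 3.35% × 130/366 = $17,503.2923
2032-08-03 to 2032-10-02: 61 days at 2% → $1,471,000 × 2% × 61/366 = $4,903.3333
2032-10-03 to 2032-12-31: 90 days at 3.1% → $1,471,000 × 3.1% × 90/366 = $11,213.3607
Total = $48,139.0779

$48,139.08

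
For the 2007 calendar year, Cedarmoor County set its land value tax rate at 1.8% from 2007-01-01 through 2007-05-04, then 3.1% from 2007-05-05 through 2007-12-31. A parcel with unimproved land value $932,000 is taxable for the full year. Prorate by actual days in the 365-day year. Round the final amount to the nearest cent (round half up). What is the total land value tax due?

2007-01-01 to 2007-05-04: 124 days at 1.8% → $932,000 × 1.8% × 124/365 = $5,699.2438
2007-05-05 to 2007-12-31: 241 days at 3.1% → $932,000 × 3.1% × 241/365 = $19,076.6356
Total = $24,775.8795

$24,775.88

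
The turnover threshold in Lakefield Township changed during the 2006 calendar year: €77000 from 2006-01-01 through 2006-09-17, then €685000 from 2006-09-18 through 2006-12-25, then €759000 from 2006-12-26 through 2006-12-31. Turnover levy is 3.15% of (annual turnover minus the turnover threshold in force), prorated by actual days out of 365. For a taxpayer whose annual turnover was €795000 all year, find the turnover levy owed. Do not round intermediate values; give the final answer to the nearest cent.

€17069.20

2006-01-01 to 2006-09-17: 260 days, exemption €77000 → (€795000 − €77000) × 3.15% × 260/365 = €16110.7397
2006-09-18 to 2006-12-25: 99 days, exemption €685000 → (€795000 − €685000) × 3.15% × 99/365 = €939.8219
2006-12-26 to 2006-12-31: 6 days, exemption €759000 → (€795000 − €759000) × 3.15% × 6/365 = €18.6411
Total = €17069.2027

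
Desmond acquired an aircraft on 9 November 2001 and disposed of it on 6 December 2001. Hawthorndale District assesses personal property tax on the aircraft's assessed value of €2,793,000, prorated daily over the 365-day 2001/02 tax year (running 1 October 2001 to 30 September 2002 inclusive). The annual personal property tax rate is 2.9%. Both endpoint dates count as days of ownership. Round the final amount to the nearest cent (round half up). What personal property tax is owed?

€6,213.47

Days held (9 November – 6 December 2001): 28 out of 365
Tax = €2,793,000 × 2.9% × 28/365 = €6,213.4685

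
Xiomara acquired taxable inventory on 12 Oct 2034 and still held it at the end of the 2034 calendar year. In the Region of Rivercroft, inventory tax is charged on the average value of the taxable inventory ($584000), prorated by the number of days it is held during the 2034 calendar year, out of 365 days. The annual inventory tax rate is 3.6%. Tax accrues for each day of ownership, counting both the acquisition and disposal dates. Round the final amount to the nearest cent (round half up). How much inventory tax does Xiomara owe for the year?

Days held (12 Oct – 31 Dec 2034): 81 out of 365
Tax = $584000 × 3.6% × 81/365 = $4665.6000

$4665.60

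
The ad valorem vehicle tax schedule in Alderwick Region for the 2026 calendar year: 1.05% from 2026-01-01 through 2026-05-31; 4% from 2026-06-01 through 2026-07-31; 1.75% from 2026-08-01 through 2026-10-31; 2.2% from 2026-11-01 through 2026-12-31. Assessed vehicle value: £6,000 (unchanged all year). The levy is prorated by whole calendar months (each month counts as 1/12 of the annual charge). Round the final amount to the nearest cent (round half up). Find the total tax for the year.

£114.50

2026-01-01 to 2026-05-31: 5 months at 1.05% → £6,000 × 1.05% × 5/12 = £26.2500
2026-06-01 to 2026-07-31: 2 months at 4% → £6,000 × 4% × 2/12 = £40.0000
2026-08-01 to 2026-10-31: 3 months at 1.75% → £6,000 × 1.75% × 3/12 = £26.2500
2026-11-01 to 2026-12-31: 2 months at 2.2% → £6,000 × 2.2% × 2/12 = £22.0000
Total = £114.5000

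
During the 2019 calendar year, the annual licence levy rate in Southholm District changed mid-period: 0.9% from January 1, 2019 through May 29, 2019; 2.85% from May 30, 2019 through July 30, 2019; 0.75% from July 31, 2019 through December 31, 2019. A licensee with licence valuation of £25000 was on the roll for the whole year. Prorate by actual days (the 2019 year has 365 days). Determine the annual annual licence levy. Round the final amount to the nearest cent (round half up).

January 1 – May 29, 2019: 149 days at 0.9% → £25000 × 0.9% × 149/365 = £91.8493
May 30 – July 30, 2019: 62 days at 2.85% → £25000 × 2.85% × 62/365 = £121.0274
July 31 – December 31, 2019: 154 days at 0.75% → £25000 × 0.75% × 154/365 = £79.1096
Total = £291.9863

£291.99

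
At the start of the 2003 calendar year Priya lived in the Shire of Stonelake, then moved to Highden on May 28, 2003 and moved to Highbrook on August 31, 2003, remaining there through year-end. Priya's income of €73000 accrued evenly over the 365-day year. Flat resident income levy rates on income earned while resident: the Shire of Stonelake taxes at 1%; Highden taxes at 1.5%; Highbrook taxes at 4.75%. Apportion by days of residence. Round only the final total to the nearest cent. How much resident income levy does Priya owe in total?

The Shire of Stonelake, January 1 – May 27, 2003: 147 days → €73000 × 1% × 147/365 = €294.0000
Highden, May 28 – August 30, 2003: 95 days → €73000 × 1.5% × 95/365 = €285.0000
Highbrook, August 31 – December 31, 2003: 123 days → €73000 × 4.75% × 123/365 = €1168.5000
Total = €1747.5000

€1747.50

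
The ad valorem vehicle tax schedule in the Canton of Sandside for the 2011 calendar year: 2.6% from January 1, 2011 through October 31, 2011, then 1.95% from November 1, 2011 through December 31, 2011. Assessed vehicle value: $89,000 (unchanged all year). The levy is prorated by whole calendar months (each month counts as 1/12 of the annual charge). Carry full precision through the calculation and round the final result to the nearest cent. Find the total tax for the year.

January 1 – October 31, 2011: 10 months at 2.6% → $89,000 × 2.6% × 10/12 = $1,928.3333
November 1 – December 31, 2011: 2 months at 1.95% → $89,000 × 1.95% × 2/12 = $289.2500
Total = $2,217.5833

$2,217.58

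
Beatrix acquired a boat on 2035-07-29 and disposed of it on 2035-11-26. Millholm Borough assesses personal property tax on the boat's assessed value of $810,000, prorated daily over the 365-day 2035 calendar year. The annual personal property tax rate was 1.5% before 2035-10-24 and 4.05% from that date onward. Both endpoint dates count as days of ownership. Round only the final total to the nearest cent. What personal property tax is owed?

2035-07-29 to 2035-10-23: 87 days at 1.5% → $810,000 × 1.5% × 87/365 = $2,896.0274
2035-10-24 to 2035-11-26: 34 days at 4.05% → $810,000 × 4.05% × 34/365 = $3,055.8082
Total = $5,951.8356

$5,951.84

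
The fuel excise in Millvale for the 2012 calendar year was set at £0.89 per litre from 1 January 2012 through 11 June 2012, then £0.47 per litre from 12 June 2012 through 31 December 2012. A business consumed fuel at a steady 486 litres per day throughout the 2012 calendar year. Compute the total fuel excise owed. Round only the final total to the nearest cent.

1 January – 11 June 2012: 163 days × 486 litres/day = 79,218 litres at £0.89/litre → £70504.02
12 June – 31 December 2012: 203 days × 486 litres/day = 98,658 litres at £0.47/litre → £46369.26

£116873.28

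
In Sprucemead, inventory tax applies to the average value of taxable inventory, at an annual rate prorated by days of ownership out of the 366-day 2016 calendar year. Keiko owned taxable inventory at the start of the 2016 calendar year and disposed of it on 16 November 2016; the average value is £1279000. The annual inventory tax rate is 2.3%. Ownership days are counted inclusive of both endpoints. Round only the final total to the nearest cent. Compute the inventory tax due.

Days held (1 January – 16 November 2016): 321 out of 366
Tax = £1279000 × 2.3% × 321/366 = £25800.1557

£25800.16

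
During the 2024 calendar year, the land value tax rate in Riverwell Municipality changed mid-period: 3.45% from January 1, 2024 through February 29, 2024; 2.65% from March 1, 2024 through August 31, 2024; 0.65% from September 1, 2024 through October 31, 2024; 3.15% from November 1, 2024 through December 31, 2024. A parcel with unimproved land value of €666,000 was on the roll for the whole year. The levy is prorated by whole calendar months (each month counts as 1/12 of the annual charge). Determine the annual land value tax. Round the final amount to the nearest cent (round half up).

January 1 – February 29, 2024: 2 months at 3.45% → €666,000 × 3.45% × 2/12 = €3,829.5000
March 1 – August 31, 2024: 6 months at 2.65% → €666,000 × 2.65% × 6/12 = €8,824.5000
September 1 – October 31, 2024: 2 months at 0.65% → €666,000 × 0.65% × 2/12 = €721.5000
November 1 – December 31, 2024: 2 months at 3.15% → €666,000 × 3.15% × 2/12 = €3,496.5000
Total = €16,872.0000

€16,872.00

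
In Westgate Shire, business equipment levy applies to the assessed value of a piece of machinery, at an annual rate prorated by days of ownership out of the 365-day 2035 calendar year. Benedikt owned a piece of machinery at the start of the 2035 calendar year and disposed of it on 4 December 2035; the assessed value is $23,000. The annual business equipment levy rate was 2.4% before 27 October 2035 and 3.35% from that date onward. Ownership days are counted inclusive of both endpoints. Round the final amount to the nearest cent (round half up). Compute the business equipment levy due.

1 January – 26 October 2035: 299 days at 2.4% → $23,000 × 2.4% × 299/365 = $452.1863
27 October – 4 December 2035: 39 days at 3.35% → $23,000 × 3.35% × 39/365 = $82.3274
Total = $534.5137

$534.51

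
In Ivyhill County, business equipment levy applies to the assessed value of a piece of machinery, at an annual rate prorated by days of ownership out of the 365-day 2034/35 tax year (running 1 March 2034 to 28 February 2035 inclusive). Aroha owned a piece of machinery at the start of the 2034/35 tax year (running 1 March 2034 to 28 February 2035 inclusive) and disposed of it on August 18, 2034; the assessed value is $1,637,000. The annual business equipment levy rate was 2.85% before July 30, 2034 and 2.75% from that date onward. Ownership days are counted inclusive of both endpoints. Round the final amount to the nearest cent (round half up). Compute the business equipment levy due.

$21,767.62

March 1 – July 29, 2034: 151 days at 2.85% → $1,637,000 × 2.85% × 151/365 = $19,300.9027
July 30 – August 18, 2034: 20 days at 2.75% → $1,637,000 × 2.75% × 20/365 = $2,466.7123
Total = $21,767.6151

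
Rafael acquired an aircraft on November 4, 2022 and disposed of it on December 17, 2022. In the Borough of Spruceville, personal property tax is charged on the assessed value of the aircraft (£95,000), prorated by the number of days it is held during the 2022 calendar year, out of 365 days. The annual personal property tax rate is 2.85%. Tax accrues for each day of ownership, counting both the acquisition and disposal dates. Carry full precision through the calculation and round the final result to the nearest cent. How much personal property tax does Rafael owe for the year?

Days held (November 4 – December 17, 2022): 44 out of 365
Tax = £95,000 × 2.85% × 44/365 = £326.3836

£326.38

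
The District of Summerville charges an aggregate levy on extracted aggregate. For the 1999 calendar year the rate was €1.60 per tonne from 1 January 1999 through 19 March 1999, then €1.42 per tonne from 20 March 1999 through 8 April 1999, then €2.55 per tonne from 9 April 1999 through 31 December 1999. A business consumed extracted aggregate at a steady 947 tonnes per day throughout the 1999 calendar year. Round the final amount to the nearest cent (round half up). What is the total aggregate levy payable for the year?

€789845.35

1 January – 19 March 1999: 78 days × 947 tonnes/day = 73,866 tonnes at €1.60/tonne → €118185.60
20 March – 8 April 1999: 20 days × 947 tonnes/day = 18,940 tonnes at €1.42/tonne → €26894.80
9 April – 31 December 1999: 267 days × 947 tonnes/day = 252,849 tonnes at €2.55/tonne → €644764.95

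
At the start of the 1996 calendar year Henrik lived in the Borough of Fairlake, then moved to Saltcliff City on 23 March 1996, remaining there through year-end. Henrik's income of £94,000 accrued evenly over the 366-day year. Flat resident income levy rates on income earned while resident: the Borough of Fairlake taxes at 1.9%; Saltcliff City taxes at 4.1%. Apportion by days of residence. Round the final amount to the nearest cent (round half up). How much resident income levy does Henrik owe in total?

The Borough of Fairlake, 1 January – 22 March 1996: 82 days → £94,000 × 1.9% × 82/366 = £400.1421
Saltcliff City, 23 March – 31 December 1996: 284 days → £94,000 × 4.1% × 284/366 = £2,990.5355
Total = £3,390.6776

£3,390.68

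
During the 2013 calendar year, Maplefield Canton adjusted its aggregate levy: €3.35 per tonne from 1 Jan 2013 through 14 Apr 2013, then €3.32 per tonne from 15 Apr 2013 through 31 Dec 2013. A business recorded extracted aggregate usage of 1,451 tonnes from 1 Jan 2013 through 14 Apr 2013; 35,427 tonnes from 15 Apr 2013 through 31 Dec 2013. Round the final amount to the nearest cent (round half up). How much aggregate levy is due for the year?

€122,478.49

1 Jan – 14 Apr 2013: 1,451 tonnes at €3.35/tonne → €4,860.85
15 Apr – 31 Dec 2013: 35,427 tonnes at €3.32/tonne → €117,617.64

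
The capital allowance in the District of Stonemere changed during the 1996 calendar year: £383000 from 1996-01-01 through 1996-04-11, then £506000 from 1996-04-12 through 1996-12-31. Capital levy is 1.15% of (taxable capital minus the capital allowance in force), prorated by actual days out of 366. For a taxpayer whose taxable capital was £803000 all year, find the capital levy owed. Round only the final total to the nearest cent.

£3809.70

1996-01-01 to 1996-04-11: 102 days, exemption £383000 → (£803000 − £383000) × 1.15% × 102/366 = £1346.0656
1996-04-12 to 1996-12-31: 264 days, exemption £506000 → (£803000 − £506000) × 1.15% × 264/366 = £2463.6393
Total = £3809.7049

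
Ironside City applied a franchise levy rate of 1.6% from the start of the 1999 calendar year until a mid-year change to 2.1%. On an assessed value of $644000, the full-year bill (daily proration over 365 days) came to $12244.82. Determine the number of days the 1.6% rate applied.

Let d = days at the first rate; then 365 − d days at the second rate.
$644000 × [1.6%·d + 2.1%·(365−d)] / 365 = $12244.82
Solving gives d = 145, so the new rate took effect on 26 May 1999.

145 days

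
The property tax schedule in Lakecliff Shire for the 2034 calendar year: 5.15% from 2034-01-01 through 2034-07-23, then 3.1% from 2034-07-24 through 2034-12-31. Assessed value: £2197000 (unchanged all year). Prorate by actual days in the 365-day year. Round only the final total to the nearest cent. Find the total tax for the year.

£93279.20

2034-01-01 to 2034-07-23: 204 days at 5.15% → £2197000 × 5.15% × 204/365 = £63237.4849
2034-07-24 to 2034-12-31: 161 days at 3.1% → £2197000 × 3.1% × 161/365 = £30041.7178
Total = £93279.2027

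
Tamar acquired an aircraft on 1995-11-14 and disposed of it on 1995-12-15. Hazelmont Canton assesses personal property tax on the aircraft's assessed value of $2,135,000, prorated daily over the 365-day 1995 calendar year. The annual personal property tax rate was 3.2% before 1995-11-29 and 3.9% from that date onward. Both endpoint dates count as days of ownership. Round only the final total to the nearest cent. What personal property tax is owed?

1995-11-14 to 1995-11-28: 15 days at 3.2% → $2,135,000 × 3.2% × 15/365 = $2,807.6712
1995-11-29 to 1995-12-15: 17 days at 3.9% → $2,135,000 × 3.9% × 17/365 = $3,878.0959
Total = $6,685.7671

$6,685.77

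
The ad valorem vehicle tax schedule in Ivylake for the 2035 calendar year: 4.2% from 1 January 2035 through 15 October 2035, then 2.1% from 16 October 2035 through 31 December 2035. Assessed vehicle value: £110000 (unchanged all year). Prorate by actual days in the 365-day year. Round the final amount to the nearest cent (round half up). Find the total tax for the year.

1 January – 15 October 2035: 288 days at 4.2% → £110000 × 4.2% × 288/365 = £3645.3699
16 October – 31 December 2035: 77 days at 2.1% → £110000 × 2.1% × 77/365 = £487.3151
Total = £4132.6849

£4132.68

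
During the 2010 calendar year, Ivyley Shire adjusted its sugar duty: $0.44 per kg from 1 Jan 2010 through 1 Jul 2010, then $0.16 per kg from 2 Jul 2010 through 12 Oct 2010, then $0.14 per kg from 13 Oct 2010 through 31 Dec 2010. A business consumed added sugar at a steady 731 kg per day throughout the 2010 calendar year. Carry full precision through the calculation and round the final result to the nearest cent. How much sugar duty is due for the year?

$78772.56

1 Jan – 1 Jul 2010: 182 days × 731 kg/day = 133,042 kg at $0.44/kg → $58538.48
2 Jul – 12 Oct 2010: 103 days × 731 kg/day = 75,293 kg at $0.16/kg → $12046.88
13 Oct – 31 Dec 2010: 80 days × 731 kg/day = 58,480 kg at $0.14/kg → $8187.20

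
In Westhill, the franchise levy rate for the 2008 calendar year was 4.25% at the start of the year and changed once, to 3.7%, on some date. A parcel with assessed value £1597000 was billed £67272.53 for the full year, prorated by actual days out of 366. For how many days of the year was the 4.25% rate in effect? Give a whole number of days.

341 days

Let d = days at the first rate; then 366 − d days at the second rate.
£1597000 × [4.25%·d + 3.7%·(366−d)] / 366 = £67272.53
Solving gives d = 341, so the new rate took effect on 7 December 2008.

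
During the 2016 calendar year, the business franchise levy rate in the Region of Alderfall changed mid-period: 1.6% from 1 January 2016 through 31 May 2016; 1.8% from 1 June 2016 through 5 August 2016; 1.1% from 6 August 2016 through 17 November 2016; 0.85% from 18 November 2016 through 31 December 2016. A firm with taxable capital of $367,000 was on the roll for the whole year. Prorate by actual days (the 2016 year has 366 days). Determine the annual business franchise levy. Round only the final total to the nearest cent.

$5,152.04

1 January – 31 May 2016: 152 days at 1.6% → $367,000 × 1.6% × 152/366 = $2,438.6448
1 June – 5 August 2016: 66 days at 1.8% → $367,000 × 1.8% × 66/366 = $1,191.2459
6 August – 17 November 2016: 104 days at 1.1% → $367,000 × 1.1% × 104/366 = $1,147.1257
18 November – 31 December 2016: 44 days at 0.85% → $367,000 × 0.85% × 44/366 = $375.0219
Total = $5,152.0383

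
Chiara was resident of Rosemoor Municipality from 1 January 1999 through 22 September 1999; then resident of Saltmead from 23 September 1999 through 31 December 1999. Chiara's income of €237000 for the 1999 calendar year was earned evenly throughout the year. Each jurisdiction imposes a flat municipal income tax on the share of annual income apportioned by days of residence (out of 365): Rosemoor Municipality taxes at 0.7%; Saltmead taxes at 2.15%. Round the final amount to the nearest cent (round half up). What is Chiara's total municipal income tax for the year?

€2600.51

Rosemoor Municipality, 1 January – 22 September 1999: 265 days → €237000 × 0.7% × 265/365 = €1204.4795
Saltmead, 23 September – 31 December 1999: 100 days → €237000 × 2.15% × 100/365 = €1396.0274
Total = €2600.5068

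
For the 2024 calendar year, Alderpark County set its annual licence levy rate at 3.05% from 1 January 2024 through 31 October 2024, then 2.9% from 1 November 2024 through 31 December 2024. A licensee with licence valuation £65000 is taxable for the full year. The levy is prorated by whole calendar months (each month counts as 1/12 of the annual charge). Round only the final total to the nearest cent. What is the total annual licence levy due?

1 January – 31 October 2024: 10 months at 3.05% → £65000 × 3.05% × 10/12 = £1652.0833
1 November – 31 December 2024: 2 months at 2.9% → £65000 × 2.9% × 2/12 = £314.1667
Total = £1966.2500

£1966.25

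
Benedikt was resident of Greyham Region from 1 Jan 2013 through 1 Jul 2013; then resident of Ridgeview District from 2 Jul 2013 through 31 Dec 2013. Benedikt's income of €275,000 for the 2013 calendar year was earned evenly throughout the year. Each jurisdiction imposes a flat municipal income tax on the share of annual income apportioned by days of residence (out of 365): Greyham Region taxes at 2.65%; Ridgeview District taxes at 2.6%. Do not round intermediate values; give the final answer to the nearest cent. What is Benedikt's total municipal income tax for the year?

€7,218.56

Greyham Region, 1 Jan – 1 Jul 2013: 182 days → €275,000 × 2.65% × 182/365 = €3,633.7671
Ridgeview District, 2 Jul – 31 Dec 2013: 183 days → €275,000 × 2.6% × 183/365 = €3,584.7945
Total = €7,218.5616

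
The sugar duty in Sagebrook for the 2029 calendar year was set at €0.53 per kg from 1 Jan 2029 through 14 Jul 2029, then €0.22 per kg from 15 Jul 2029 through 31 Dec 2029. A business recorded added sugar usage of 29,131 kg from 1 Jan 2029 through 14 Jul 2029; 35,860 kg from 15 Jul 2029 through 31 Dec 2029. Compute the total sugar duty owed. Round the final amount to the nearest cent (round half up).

1 Jan – 14 Jul 2029: 29,131 kg at €0.53/kg → €15,439.43
15 Jul – 31 Dec 2029: 35,860 kg at €0.22/kg → €7,889.20

€23,328.63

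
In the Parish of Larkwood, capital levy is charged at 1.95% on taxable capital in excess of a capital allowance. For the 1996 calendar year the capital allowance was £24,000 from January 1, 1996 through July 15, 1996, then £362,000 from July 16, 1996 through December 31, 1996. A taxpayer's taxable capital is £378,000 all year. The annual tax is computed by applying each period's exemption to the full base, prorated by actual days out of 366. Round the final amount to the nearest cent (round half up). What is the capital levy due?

£3,859.61

January 1 – July 15, 1996: 197 days, exemption £24,000 → (£378,000 − £24,000) × 1.95% × 197/366 = £3,715.5492
July 16 – December 31, 1996: 169 days, exemption £362,000 → (£378,000 − £362,000) × 1.95% × 169/366 = £144.0656
Total = £3,859.6148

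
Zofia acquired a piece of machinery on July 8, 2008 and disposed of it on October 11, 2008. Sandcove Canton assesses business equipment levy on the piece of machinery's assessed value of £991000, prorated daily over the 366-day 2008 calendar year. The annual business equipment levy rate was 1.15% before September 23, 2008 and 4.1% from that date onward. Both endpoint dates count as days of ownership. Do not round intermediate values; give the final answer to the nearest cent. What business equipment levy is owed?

July 8 – September 22, 2008: 77 days at 1.15% → £991000 × 1.15% × 77/366 = £2397.6243
September 23 – October 11, 2008: 19 days at 4.1% → £991000 × 4.1% × 19/366 = £2109.2596
Total = £4506.8839

£4506.88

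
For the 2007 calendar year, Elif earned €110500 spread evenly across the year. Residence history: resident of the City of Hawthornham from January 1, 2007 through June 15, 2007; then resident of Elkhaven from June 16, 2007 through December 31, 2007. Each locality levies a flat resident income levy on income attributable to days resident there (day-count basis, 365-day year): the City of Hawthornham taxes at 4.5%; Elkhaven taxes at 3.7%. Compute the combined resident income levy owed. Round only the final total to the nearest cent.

€4490.54

The City of Hawthornham, January 1 – June 15, 2007: 166 days → €110500 × 4.5% × 166/365 = €2261.4658
Elkhaven, June 16 – December 31, 2007: 199 days → €110500 × 3.7% × 199/365 = €2229.0726
Total = €4490.5384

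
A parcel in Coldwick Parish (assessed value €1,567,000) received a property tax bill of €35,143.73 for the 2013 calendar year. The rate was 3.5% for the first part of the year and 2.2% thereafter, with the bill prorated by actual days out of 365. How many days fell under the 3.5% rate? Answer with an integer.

12 days

Let d = days at the first rate; then 365 − d days at the second rate.
€1,567,000 × [3.5%·d + 2.2%·(365−d)] / 365 = €35,143.73
Solving gives d = 12, so the new rate took effect on 13 January 2013.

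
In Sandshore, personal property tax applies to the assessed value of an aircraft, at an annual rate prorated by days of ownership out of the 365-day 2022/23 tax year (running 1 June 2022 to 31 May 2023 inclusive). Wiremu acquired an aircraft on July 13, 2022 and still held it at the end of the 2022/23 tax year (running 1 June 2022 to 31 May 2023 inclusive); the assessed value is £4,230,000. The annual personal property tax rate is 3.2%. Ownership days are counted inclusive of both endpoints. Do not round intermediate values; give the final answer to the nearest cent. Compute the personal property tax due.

£119,784.33

Days held (July 13, 2022 – May 31, 2023): 323 out of 365
Tax = £4,230,000 × 3.2% × 323/365 = £119,784.3288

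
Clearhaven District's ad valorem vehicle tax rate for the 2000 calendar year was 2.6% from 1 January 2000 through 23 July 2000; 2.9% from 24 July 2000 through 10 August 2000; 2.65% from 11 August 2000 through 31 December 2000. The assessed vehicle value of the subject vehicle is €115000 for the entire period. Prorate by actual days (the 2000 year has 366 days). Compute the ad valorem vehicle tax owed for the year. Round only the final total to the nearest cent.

€3029.43

1 January – 23 July 2000: 205 days at 2.6% → €115000 × 2.6% × 205/366 = €1674.7268
24 July – 10 August 2000: 18 days at 2.9% → €115000 × 2.9% × 18/366 = €164.0164
11 August – 31 December 2000: 143 days at 2.65% → €115000 × 2.65% × 143/366 = €1190.6899
Total = €3029.4331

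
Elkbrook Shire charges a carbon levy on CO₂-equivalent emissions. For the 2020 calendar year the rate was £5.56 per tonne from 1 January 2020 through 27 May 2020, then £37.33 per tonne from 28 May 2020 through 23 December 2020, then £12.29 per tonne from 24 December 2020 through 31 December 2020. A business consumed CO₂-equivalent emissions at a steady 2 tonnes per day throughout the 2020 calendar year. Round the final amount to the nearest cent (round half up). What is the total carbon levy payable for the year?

1 January – 27 May 2020: 148 days × 2 tonnes/day = 296 tonnes at £5.56/tonne → £1,645.76
28 May – 23 December 2020: 210 days × 2 tonnes/day = 420 tonnes at £37.33/tonne → £15,678.60
24 December – 31 December 2020: 8 days × 2 tonnes/day = 16 tonnes at £12.29/tonne → £196.64

£17,521.00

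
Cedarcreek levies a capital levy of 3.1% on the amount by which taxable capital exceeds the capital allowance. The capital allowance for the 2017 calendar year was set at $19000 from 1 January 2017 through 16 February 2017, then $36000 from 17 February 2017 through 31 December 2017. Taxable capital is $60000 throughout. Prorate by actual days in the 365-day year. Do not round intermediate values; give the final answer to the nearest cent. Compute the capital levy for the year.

$811.86

1 January – 16 February 2017: 47 days, exemption $19000 → ($60000 − $19000) × 3.1% × 47/365 = $163.6630
17 February – 31 December 2017: 318 days, exemption $36000 → ($60000 − $36000) × 3.1% × 318/365 = $648.1973
Total = $811.8603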